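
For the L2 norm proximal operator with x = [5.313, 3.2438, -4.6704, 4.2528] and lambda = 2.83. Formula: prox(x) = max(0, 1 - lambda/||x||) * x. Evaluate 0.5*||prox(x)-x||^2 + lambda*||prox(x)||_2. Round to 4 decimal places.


Step 1: Compute ||x||.
||x|| = 8.8684
Step 2: Compute scaling factor.
scale = max(0, 1 - 2.83/8.8684) = 0.6809
Step 3: prox(x) = [3.6176, 2.2087, -3.18, 2.8957]
||prox(x)|| = 6.0384
Step 4: Proximal objective.
0.5*||prox-x||^2 = 4.0045
lambda*||prox|| = 17.0887
Total = 21.0932


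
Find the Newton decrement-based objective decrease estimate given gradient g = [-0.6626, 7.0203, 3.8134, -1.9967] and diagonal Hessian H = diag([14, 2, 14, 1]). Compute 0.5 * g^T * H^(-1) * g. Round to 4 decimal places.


Step 1: H is diagonal, so H^(-1) * g = [-0.0473, 3.5102, 0.2724, -1.9967].
Step 2: g^T H^(-1) g = sum_i g_i^2 / H_ii
  = (-0.6626)^2/14 + (7.0203)^2/2 + (3.8134)^2/14 + (-1.9967)^2/1
  = 0.0314 + 24.6423 + 1.0387 + 3.9868 = 29.6992
Step 3: Objective decrease = 0.5 * g^T H^(-1) g = 14.8496


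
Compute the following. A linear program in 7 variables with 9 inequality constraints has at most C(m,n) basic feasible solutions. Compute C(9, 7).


Each vertex corresponds to some choice of n active constraints out of m, so the number of vertices is at most C(m, n) = m! / (n!(m-n)!).
m = 9, n = 7
Numerator: 9 * 8 * 7 * 6 * 5 * 4 * 3
Denominator: 7! = 5040
C(9, 7) = 36


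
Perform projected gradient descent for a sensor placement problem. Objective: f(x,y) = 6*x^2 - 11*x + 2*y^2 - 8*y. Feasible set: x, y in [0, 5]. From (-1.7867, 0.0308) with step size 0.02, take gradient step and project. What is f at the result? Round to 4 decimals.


Step 1: Compute gradient at (-1.7867, 0.0308).
grad_x = 2*6*-1.7867 - 11 = -32.4404
grad_y = 2*2*0.0308 - 8 = -7.8768
Step 2: Gradient step.
x_raw = -1.7867 - 0.02*-32.4404 = -1.1379
y_raw = 0.0308 - 0.02*-7.8768 = 0.1883
Step 3: Project onto [0, 5].
x_proj = clip(-1.1379) = 0.0
y_proj = clip(0.1883) = 0.1883
Step 4: Evaluate f.
f(0.0, 0.1883) = -1.4357


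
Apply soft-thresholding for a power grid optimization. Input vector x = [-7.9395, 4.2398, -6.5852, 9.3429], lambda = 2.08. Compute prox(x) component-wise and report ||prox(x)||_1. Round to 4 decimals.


Soft-thresholding with lambda = 2.08:
prox(-7.9395) = sign(-7.9395)*max(|-7.9395| - 2.08, 0) = -5.8595
prox(4.2398) = sign(4.2398)*max(|4.2398| - 2.08, 0) = 2.1598
prox(-6.5852) = sign(-6.5852)*max(|-6.5852| - 2.08, 0) = -4.5052
prox(9.3429) = sign(9.3429)*max(|9.3429| - 2.08, 0) = 7.2629
prox(x) = [-5.8595, 2.1598, -4.5052, 7.2629]
||prox(x)||_1 = 5.8595 + 2.1598 + 4.5052 + 7.2629 = 19.7874


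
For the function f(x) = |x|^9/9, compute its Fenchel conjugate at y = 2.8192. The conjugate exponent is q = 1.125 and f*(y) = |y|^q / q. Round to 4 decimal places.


The conjugate exponent q satisfies 1/p + 1/q = 1.
p = 9, so q = 9/(9 - 1) = 1.125
|y|^q = 2.8192^1.125 = 3.2092
f*(2.8192) = 3.2092 / 1.125 = 2.8526


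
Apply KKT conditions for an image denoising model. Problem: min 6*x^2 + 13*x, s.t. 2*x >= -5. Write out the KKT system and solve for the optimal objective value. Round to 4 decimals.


Step 1: Try lambda = 0 (constraint inactive).
Stationarity: 2*6*x + 13 = 0
x* = -13/(2*6) = -13/12 = -1.0833 (rounded; the exact value -13/12 is used below)
Check constraint: 2*-1.0833 = -2.1666 >= -5 -- satisfied.
Step 2: Compute optimal value.
f(x*) = 6*(-13/12)^2 + 13*(-13/12) = -7.0417


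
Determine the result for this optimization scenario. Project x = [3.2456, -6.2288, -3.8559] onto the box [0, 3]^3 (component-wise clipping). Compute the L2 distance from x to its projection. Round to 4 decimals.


Project each component onto [0, 3].
clip(3.2456) = 3.0, clip(-6.2288) = 0.0, clip(-3.8559) = 0.0
Projection = [3.0, 0.0, 0.0]
Squared diffs: [0.0603, 38.7979, 14.868]
Distance = sqrt(53.7262) = 7.3298


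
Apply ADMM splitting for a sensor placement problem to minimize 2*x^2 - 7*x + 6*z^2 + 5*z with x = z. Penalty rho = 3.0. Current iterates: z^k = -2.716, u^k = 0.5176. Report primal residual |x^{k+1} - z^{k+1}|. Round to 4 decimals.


ADMM iteration with rho = 3.0, z^k = -2.716, u^k = 0.5176
Step 1: x-update.
Minimize 2*x^2 - 7*x + (3.0/2)*(x + 2.716 + 0.5176)^2
FOC: (2*2 + 3.0)*x = 7 + 3.0*(-2.716 - 0.5176)
x^{k+1} = -0.3858
Step 2: z-update.
Minimize 6*z^2 + 5*z + (3.0/2)*(-0.3858 - z + 0.5176)^2
FOC: (2*6 + 3.0)*z = -5 + 3.0*(-0.3858 + 0.5176)
z^{k+1} = -0.307
Step 3: u-update.
u^{k+1} = 0.5176 - 0.3858 + 0.307 = 0.4388
Step 4: Primal residual = |-0.3858 + 0.307| = 0.0788


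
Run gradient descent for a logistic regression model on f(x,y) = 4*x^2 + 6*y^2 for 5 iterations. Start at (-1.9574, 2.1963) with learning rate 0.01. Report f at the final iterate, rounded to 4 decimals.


Gradient descent on f(x,y) = 4*x^2 + 6*y^2.
Starting point: (-1.9574, 2.1963), alpha = 0.01
Step 1: grad_x = 2*4*-1.9574 = -15.6592, grad_y = 2*6*2.1963 = 26.3556
  x_1 = -1.9574 - 0.01*-15.6592 = -1.8008
  y_1 = 2.1963 - 0.01*26.3556 = 1.9327
Step 2: grad_x = 2*4*-1.8008 = -14.4065, grad_y = 2*6*1.9327 = 23.1929
  x_2 = -1.8008 - 0.01*-14.4065 = -1.6567
  y_2 = 1.9327 - 0.01*23.1929 = 1.7008
Step 3: grad_x = 2*4*-1.6567 = -13.2539, grad_y = 2*6*1.7008 = 20.4098
  x_3 = -1.6567 - 0.01*-13.2539 = -1.5242
  y_3 = 1.7008 - 0.01*20.4098 = 1.4967
Step 4: grad_x = 2*4*-1.5242 = -12.1936, grad_y = 2*6*1.4967 = 17.9606
  x_4 = -1.5242 - 0.01*-12.1936 = -1.4023
  y_4 = 1.4967 - 0.01*17.9606 = 1.3171
Step 5: grad_x = 2*4*-1.4023 = -11.2181, grad_y = 2*6*1.3171 = 15.8053
  x_5 = -1.4023 - 0.01*-11.2181 = -1.2901
  y_5 = 1.3171 - 0.01*15.8053 = 1.1591
f(-1.2901, 1.1591) = 4*(-1.2901)^2 + 6*1.1591^2 = 14.7178


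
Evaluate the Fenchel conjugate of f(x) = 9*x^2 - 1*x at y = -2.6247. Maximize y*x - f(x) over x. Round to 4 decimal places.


f*(y) = sup_x {y*x - a*x^2 - b*x} = sup_x {(y-b)*x - a*x^2}
FOC: (y - b) - 2a*x = 0 => x* = (y - b)/(2a)
x* = (-2.6247 + 1)/(2*9) = -0.0903
f*(-2.6247) = (y-b)^2/(4a) = (-2.6247 + 1)^2/(4*9)
= 2.6397/36 = 0.0733


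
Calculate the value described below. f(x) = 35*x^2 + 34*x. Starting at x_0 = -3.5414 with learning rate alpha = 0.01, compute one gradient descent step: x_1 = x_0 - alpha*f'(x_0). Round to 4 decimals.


We compute the gradient at x_0 and apply the update.
f'(x) = 70*x + 34
f'(-3.5414) = 70*-3.5414 + 34 = -213.898
x_1 = -3.5414 - 0.01*-213.898 = -1.4024


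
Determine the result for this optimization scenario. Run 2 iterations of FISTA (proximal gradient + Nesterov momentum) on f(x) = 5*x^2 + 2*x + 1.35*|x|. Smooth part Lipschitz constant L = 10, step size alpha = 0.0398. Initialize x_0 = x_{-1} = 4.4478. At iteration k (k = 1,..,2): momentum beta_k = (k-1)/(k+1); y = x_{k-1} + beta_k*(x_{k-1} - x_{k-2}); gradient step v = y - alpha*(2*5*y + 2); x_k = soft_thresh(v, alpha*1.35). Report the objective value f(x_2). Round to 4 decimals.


FISTA on f(x) = 5*x^2 + 2*x + 1.35*|x|
L = 10, alpha = 0.0398
Iteration 1: beta = 0.0, y = 4.4478 + 0.0*(4.4478 - 4.4478) = 4.4478
  grad(y) = 46.478, v = y - alpha*grad = 2.598
  prox(v) = soft_thresh(2.598, 0.0537) = 2.5442
Iteration 2: beta = 0.3333, y = 2.5442 + 0.3333*(2.5442 - 4.4478) = 1.9097
  grad(y) = 21.0973, v = y - alpha*grad = 1.0701
  prox(v) = soft_thresh(1.0701, 0.0537) = 1.0163
f(x_2) = 5*1.0163^2 + 2*1.0163 + 1.35*|1.0163| = 8.5693


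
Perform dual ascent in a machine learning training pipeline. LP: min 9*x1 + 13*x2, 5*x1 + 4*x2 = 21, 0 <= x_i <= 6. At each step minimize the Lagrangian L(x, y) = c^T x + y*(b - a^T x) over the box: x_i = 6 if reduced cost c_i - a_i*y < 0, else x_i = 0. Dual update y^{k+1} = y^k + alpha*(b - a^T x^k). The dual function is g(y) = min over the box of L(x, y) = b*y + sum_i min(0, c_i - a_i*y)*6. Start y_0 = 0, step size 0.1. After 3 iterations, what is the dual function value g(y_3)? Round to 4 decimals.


Dual ascent for LP: min 9*x1 + 13*x2, 5*x1 + 4*x2 = 21, 0 <= x_i <= 6
Step 1: y^k = 0.0, reduced costs: (9.0, 13.0)
  x^k = (0.0, 0.0), subgradient = b - a^T x = 21.0
  y^{k+1} = 0.0 + 0.1*21.0 = 2.1
Step 2: y^k = 2.1, reduced costs: (-1.5, 4.6)
  x^k = (6.0, 0.0), subgradient = b - a^T x = -9.0
  y^{k+1} = 2.1 + 0.1*-9.0 = 1.2
Step 3: y^k = 1.2, reduced costs: (3.0, 8.2)
  x^k = (0.0, 0.0), subgradient = b - a^T x = 21.0
  y^{k+1} = 1.2 + 0.1*21.0 = 3.3
Dual objective at y_3 = 3.3: reduced costs (-7.5, -0.2), box minimizer x = (6.0, 6.0)
g(y_3) = b*y + (c1 - a1*y)*x1 + (c2 - a2*y)*x2 = 21*3.3 + (-7.5)*6.0 + (-0.2)*6.0 = 69.3 - 45.0 - 1.2 = 23.1


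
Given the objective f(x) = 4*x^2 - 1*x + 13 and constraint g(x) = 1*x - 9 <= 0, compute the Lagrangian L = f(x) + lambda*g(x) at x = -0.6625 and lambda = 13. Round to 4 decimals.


Step 1: Evaluate f(x).
f(-0.6625) = 4*(-0.6625)^2 - 1*(-0.6625) + 13 = 15.4181
Step 2: Evaluate g(x).
g(-0.6625) = 1*-0.6625 - 9 = -9.6625
Step 3: Compute Lagrangian.
L = 15.4181 + 13*-9.6625 = -110.1944


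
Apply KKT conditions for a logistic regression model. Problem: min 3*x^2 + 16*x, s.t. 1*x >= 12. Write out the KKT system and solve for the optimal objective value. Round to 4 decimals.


Step 1: Try lambda = 0 (constraint inactive).
x_unc = -16/(2*3) = -2.6667
Check: 1*-2.6667 = -2.6667 < 12 -- violated!
Step 2: Constraint must be active: 1*x = 12
x* = 12/1 = 12.0
lambda = (2*3*12.0 + 16)/1 = 88.0
Step 3: Compute optimal value.
f(x*) = 3*12.0^2 + 16*12.0 = 624.0


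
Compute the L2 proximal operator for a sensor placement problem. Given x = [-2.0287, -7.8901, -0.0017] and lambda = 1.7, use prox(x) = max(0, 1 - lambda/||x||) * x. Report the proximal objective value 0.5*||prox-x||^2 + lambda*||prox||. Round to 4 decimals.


Step 1: Compute ||x||.
||x|| = 8.1467
Step 2: Compute scaling factor.
scale = max(0, 1 - 1.7/8.1467) = 0.7913
Step 3: prox(x) = [-1.6054, -6.2437, -0.0013]
||prox(x)|| = 6.4467
Step 4: Proximal objective.
0.5*||prox-x||^2 = 1.445
lambda*||prox|| = 10.9594
Total = 12.4045


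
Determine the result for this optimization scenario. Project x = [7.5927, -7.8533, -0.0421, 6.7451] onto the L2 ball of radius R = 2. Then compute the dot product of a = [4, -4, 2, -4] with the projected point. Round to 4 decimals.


Step 1: Compute ||x|| (intermediates to 6 decimals).
||x|| = sqrt(7.5927^2 + (-7.8533)^2 + (-0.0421)^2 + 6.7451^2) = 12.838285
Step 2: Project.
Since ||x|| > R, scale = R/||x|| = 2/12.838285 = 0.155784, proj(x) = scale * x
proj(x) = [1.182821, -1.223418, -0.006559, 1.050779]
Step 3: Dot product.
a^T * proj(x) = 4*1.182821 - 4*(-1.223418) + 2*(-0.006559) - 4*1.050779 = 5.4087


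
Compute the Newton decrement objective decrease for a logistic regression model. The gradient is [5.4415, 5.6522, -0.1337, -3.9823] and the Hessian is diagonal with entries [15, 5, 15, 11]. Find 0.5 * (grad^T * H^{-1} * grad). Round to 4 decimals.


Step 1: H is diagonal, so H^(-1) * g = [0.3628, 1.1304, -0.0089, -0.362].
Step 2: g^T H^(-1) g = sum_i g_i^2 / H_ii
  = (5.4415)^2/15 + (5.6522)^2/5 + (-0.1337)^2/15 + (-3.9823)^2/11
  = 1.974 + 6.3895 + 0.0012 + 1.4417 = 9.8064
Step 3: Objective decrease = 0.5 * g^T H^(-1) g = 4.9032


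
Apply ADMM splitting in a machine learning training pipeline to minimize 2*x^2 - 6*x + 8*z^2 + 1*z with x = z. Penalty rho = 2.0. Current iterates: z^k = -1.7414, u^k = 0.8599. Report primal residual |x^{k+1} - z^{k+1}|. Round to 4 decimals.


ADMM iteration with rho = 2.0, z^k = -1.7414, u^k = 0.8599
Step 1: x-update.
Minimize 2*x^2 - 6*x + (2.0/2)*(x + 1.7414 + 0.8599)^2
FOC: (2*2 + 2.0)*x = 6 + 2.0*(-1.7414 - 0.8599)
x^{k+1} = 0.1329
Step 2: z-update.
Minimize 8*z^2 + 1*z + (2.0/2)*(0.1329 - z + 0.8599)^2
FOC: (2*8 + 2.0)*z = -1 + 2.0*(0.1329 + 0.8599)
z^{k+1} = 0.0548
Step 3: u-update.
u^{k+1} = 0.8599 + 0.1329 - 0.0548 = 0.938
Step 4: Primal residual = |0.1329 - 0.0548| = 0.0781


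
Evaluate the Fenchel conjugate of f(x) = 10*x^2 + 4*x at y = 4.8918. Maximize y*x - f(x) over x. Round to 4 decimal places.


f*(y) = sup_x {y*x - a*x^2 - b*x} = sup_x {(y-b)*x - a*x^2}
FOC: (y - b) - 2a*x = 0 => x* = (y - b)/(2a)
x* = (4.8918 - 4)/(2*10) = 0.0446
f*(4.8918) = (y-b)^2/(4a) = (4.8918 - 4)^2/(4*10)
= 0.7953/40 = 0.0199


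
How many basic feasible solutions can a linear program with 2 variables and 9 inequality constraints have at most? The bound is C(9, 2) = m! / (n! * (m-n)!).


Each vertex corresponds to some choice of n active constraints out of m, so the number of vertices is at most C(m, n) = m! / (n!(m-n)!).
m = 9, n = 2
Numerator: 9 * 8
Denominator: 2! = 2
C(9, 2) = 36


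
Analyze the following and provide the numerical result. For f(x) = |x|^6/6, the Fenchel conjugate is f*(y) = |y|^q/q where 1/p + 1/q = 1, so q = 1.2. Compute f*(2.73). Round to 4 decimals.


The conjugate exponent q satisfies 1/p + 1/q = 1.
p = 6, so q = 6/(6 - 1) = 1.2
|y|^q = 2.73^1.2 = 3.3373
f*(2.73) = 3.3373 / 1.2 = 2.7811


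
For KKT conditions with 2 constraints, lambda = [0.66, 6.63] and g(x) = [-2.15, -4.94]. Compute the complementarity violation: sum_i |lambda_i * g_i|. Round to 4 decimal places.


KKT complementary slackness check:
lambda_1 * g_1 = 0.66 * -2.15 = -1.419
lambda_2 * g_2 = 6.63 * -4.94 = -32.7522
Total violation = 1.419 + 32.7522 = 34.1712


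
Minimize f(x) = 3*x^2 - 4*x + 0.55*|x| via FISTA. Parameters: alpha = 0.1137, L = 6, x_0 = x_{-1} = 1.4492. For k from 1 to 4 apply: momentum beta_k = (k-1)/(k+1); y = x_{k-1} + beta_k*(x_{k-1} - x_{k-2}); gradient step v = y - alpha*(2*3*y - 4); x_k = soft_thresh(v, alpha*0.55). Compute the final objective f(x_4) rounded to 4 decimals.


FISTA on f(x) = 3*x^2 - 4*x + 0.55*|x|
L = 6, alpha = 0.1137
Iteration 1: beta = 0.0, y = 1.4492 + 0.0*(1.4492 - 1.4492) = 1.4492
  grad(y) = 4.6952, v = y - alpha*grad = 0.9154
  prox(v) = soft_thresh(0.9154, 0.0625) = 0.8528
Iteration 2: beta = 0.3333, y = 0.8528 + 0.3333*(0.8528 - 1.4492) = 0.654
  grad(y) = -0.0758, v = y - alpha*grad = 0.6626
  prox(v) = soft_thresh(0.6626, 0.0625) = 0.6001
Iteration 3: beta = 0.5, y = 0.6001 + 0.5*(0.6001 - 0.8528) = 0.4738
  grad(y) = -1.1574, v = y - alpha*grad = 0.6054
  prox(v) = soft_thresh(0.6054, 0.0625) = 0.5428
Iteration 4: beta = 0.6, y = 0.5428 + 0.6*(0.5428 - 0.6001) = 0.5085
  grad(y) = -0.9493, v = y - alpha*grad = 0.6164
  prox(v) = soft_thresh(0.6164, 0.0625) = 0.5539
f(x_4) = 3*0.5539^2 - 4*0.5539 + 0.55*|0.5539| = -0.9905


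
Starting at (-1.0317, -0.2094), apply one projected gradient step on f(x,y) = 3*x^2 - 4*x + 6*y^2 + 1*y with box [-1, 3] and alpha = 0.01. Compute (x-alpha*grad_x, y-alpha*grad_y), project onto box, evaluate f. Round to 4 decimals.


Step 1: Compute gradient at (-1.0317, -0.2094).
grad_x = 2*3*-1.0317 - 4 = -10.1902
grad_y = 2*6*-0.2094 + 1 = -1.5128
Step 2: Gradient step.
x_raw = -1.0317 - 0.01*-10.1902 = -0.9298
y_raw = -0.2094 - 0.01*-1.5128 = -0.1943
Step 3: Project onto [-1, 3].
x_proj = clip(-0.9298) = -0.9298
y_proj = clip(-0.1943) = -0.1943
Step 4: Evaluate f.
f(-0.9298, -0.1943) = 6.3449


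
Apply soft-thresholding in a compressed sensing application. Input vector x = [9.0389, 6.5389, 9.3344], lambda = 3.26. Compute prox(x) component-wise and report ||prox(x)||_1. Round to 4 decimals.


Soft-thresholding with lambda = 3.26:
prox(9.0389) = sign(9.0389)*max(|9.0389| - 3.26, 0) = 5.7789
prox(6.5389) = sign(6.5389)*max(|6.5389| - 3.26, 0) = 3.2789
prox(9.3344) = sign(9.3344)*max(|9.3344| - 3.26, 0) = 6.0744
prox(x) = [5.7789, 3.2789, 6.0744]
||prox(x)||_1 = 5.7789 + 3.2789 + 6.0744 = 15.1322


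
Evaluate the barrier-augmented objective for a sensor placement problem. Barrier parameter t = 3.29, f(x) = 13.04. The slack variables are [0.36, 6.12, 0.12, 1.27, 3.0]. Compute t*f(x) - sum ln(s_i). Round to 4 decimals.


Step 1: Compute log-barrier.
ln values: [-1.0217, 1.8116, -2.1203, 0.239, 1.0986]
phi = -(-1.0217 + 1.8116 - 2.1203 + 0.239 + 1.0986) = -0.0073
Step 2: Compute augmented objective.
t*f(x) = 3.29*13.04 = 42.9016
Total = 42.9016 - 0.0073 = 42.8943


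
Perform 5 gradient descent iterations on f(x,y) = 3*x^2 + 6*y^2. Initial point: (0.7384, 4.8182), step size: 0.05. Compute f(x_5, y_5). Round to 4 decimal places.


Gradient descent on f(x,y) = 3*x^2 + 6*y^2.
Starting point: (0.7384, 4.8182), alpha = 0.05
Step 1: grad_x = 2*3*0.7384 = 4.4304, grad_y = 2*6*4.8182 = 57.8184
  x_1 = 0.7384 - 0.05*4.4304 = 0.5169
  y_1 = 4.8182 - 0.05*57.8184 = 1.9273
Step 2: grad_x = 2*3*0.5169 = 3.1013, grad_y = 2*6*1.9273 = 23.1274
  x_2 = 0.5169 - 0.05*3.1013 = 0.3618
  y_2 = 1.9273 - 0.05*23.1274 = 0.7709
Step 3: grad_x = 2*3*0.3618 = 2.1709, grad_y = 2*6*0.7709 = 9.2509
  x_3 = 0.3618 - 0.05*2.1709 = 0.2533
  y_3 = 0.7709 - 0.05*9.2509 = 0.3084
Step 4: grad_x = 2*3*0.2533 = 1.5196, grad_y = 2*6*0.3084 = 3.7004
  x_4 = 0.2533 - 0.05*1.5196 = 0.1773
  y_4 = 0.3084 - 0.05*3.7004 = 0.1233
Step 5: grad_x = 2*3*0.1773 = 1.0637, grad_y = 2*6*0.1233 = 1.4802
  x_5 = 0.1773 - 0.05*1.0637 = 0.1241
  y_5 = 0.1233 - 0.05*1.4802 = 0.0493
f(0.1241, 0.0493) = 3*0.1241^2 + 6*0.0493^2 = 0.0608


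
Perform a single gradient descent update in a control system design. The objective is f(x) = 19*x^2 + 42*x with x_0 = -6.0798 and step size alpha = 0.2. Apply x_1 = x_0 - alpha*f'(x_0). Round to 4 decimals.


We compute the gradient at x_0 and apply the update.
f'(x) = 38*x + 42
f'(-6.0798) = 38*-6.0798 + 42 = -189.0324
x_1 = -6.0798 - 0.2*-189.0324 = 31.7267


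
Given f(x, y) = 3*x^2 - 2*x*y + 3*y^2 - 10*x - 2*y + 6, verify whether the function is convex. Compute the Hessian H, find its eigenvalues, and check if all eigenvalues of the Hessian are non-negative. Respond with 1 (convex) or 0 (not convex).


The Hessian of f(x,y) = 3*x^2 - 2*x*y + 3*y^2 - 10*x - 2*y + 6 is:
H = [[6, -2], [-2, 6]]
Trace = 6 + 6 = 12
Determinant = 6*6 - (-2)^2 = 32
Discriminant = (12)^2 - 4*32 = 16.0
Eigenvalues: lambda_1 = 4.0, lambda_2 = 8.0
The function is convex.

1


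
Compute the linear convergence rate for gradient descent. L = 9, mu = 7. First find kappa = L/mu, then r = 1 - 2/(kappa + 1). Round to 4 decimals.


Step 1: Compute the condition number.
kappa = L/mu = 9/7 = 1.2857
Step 2: Compute the convergence rate.
r = 1 - 2/(kappa + 1) = 1 - 2*mu/(L + mu) = (L - mu)/(L + mu) = 2/16 = 0.125


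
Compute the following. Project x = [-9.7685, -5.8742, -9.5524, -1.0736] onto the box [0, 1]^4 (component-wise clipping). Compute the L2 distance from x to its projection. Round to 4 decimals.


Project each component onto [0, 1].
clip(-9.7685) = 0.0, clip(-5.8742) = 0.0, clip(-9.5524) = 0.0, clip(-1.0736) = 0.0
Projection = [0.0, 0.0, 0.0, 0.0]
Squared diffs: [95.4236, 34.5062, 91.2483, 1.1526]
Distance = sqrt(222.3307) = 14.9108


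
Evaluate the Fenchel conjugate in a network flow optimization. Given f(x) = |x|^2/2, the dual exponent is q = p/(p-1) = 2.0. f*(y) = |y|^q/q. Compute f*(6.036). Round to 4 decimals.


The conjugate exponent q satisfies 1/p + 1/q = 1.
p = 2, so q = 2/(2 - 1) = 2.0
|y|^q = 6.036^2.0 = 36.4333
f*(6.036) = 36.4333 / 2.0 = 18.2166


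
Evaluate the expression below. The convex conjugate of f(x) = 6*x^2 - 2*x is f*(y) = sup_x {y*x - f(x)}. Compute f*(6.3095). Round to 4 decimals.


f*(y) = sup_x {y*x - a*x^2 - b*x} = sup_x {(y-b)*x - a*x^2}
FOC: (y - b) - 2a*x = 0 => x* = (y - b)/(2a)
x* = (6.3095 + 2)/(2*6) = 0.6925
f*(6.3095) = (y-b)^2/(4a) = (6.3095 + 2)^2/(4*6)
= 69.0478/24 = 2.877


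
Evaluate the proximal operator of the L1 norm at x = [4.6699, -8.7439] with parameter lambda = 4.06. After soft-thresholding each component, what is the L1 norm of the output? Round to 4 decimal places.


Soft-thresholding with lambda = 4.06:
prox(4.6699) = sign(4.6699)*max(|4.6699| - 4.06, 0) = 0.6099
prox(-8.7439) = sign(-8.7439)*max(|-8.7439| - 4.06, 0) = -4.6839
prox(x) = [0.6099, -4.6839]
||prox(x)||_1 = 0.6099 + 4.6839 = 5.2938


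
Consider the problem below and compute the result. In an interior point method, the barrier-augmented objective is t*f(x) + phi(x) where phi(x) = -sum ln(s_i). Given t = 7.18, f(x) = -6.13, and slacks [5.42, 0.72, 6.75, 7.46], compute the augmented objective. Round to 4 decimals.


Step 1: Compute log-barrier.
ln values: [1.6901, -0.3285, 1.9095, 2.0096]
phi = -(1.6901 - 0.3285 + 1.9095 + 2.0096) = -5.2807
Step 2: Compute augmented objective.
t*f(x) = 7.18*-6.13 = -44.0134
Total = -44.0134 - 5.2807 = -49.2941


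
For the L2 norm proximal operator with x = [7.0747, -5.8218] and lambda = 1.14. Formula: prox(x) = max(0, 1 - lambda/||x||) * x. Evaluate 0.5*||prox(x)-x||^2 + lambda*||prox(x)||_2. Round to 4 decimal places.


Step 1: Compute ||x||.
||x|| = 9.1621
Step 2: Compute scaling factor.
scale = max(0, 1 - 1.14/9.1621) = 0.8756
Step 3: prox(x) = [6.1944, -5.0974]
||prox(x)|| = 8.0221
Step 4: Proximal objective.
0.5*||prox-x||^2 = 0.6498
lambda*||prox|| = 9.1452
Total = 9.795


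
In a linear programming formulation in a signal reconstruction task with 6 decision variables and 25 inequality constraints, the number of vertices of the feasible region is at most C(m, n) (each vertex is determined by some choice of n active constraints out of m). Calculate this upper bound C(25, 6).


Each vertex corresponds to some choice of n active constraints out of m, so the number of vertices is at most C(m, n) = m! / (n!(m-n)!).
m = 25, n = 6
Numerator: 25 * 24 * 23 * 22 * 21 * 20
Denominator: 6! = 720
C(25, 6) = 177100


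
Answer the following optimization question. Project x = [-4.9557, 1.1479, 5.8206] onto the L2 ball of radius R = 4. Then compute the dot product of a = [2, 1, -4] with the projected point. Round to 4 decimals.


Step 1: Compute ||x|| (intermediates to 6 decimals).
||x|| = sqrt((-4.9557)^2 + 1.1479^2 + 5.8206^2) = 7.730202
Step 2: Project.
Since ||x|| > R, scale = R/||x|| = 4/7.730202 = 0.517451, proj(x) = scale * x
proj(x) = [-2.564332, 0.593982, 3.011875]
Step 3: Dot product.
a^T * proj(x) = 2*(-2.564332) + 1*0.593982 - 4*3.011875 = -16.5822


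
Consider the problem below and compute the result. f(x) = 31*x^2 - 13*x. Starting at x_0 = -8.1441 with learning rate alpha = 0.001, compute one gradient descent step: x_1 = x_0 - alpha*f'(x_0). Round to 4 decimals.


We compute the gradient at x_0 and apply the update.
f'(x) = 62*x - 13
f'(-8.1441) = 62*-8.1441 - 13 = -517.9342
x_1 = -8.1441 - 0.001*-517.9342 = -7.6262


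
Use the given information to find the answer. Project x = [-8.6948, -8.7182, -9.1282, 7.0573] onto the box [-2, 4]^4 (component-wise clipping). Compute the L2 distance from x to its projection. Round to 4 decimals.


Project each component onto [-2, 4].
clip(-8.6948) = -2.0, clip(-8.7182) = -2.0, clip(-9.1282) = -2.0, clip(7.0573) = 4.0
Projection = [-2.0, -2.0, -2.0, 4.0]
Squared diffs: [44.8203, 45.1342, 50.8112, 9.3471]
Distance = sqrt(150.1128) = 12.2521


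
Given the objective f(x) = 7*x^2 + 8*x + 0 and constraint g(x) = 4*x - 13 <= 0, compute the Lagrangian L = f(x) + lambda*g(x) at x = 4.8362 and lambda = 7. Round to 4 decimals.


Step 1: Evaluate f(x).
f(4.8362) = 7*4.8362^2 + 8*4.8362 + 0 = 202.4114
Step 2: Evaluate g(x).
g(4.8362) = 4*4.8362 - 13 = 6.3448
Step 3: Compute Lagrangian.
L = 202.4114 + 7*6.3448 = 246.825


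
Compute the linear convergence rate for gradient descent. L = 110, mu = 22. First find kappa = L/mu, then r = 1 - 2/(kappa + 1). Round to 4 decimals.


Step 1: Compute the condition number.
kappa = L/mu = 110/22 = 5.0
Step 2: Compute the convergence rate.
r = 1 - 2/(kappa + 1) = 1 - 2*mu/(L + mu) = (L - mu)/(L + mu) = 88/132 = 0.6667


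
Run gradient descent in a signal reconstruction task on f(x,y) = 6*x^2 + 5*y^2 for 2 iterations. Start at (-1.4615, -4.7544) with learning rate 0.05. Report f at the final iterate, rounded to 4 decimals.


Gradient descent on f(x,y) = 6*x^2 + 5*y^2.
Starting point: (-1.4615, -4.7544), alpha = 0.05
Step 1: grad_x = 2*6*-1.4615 = -17.538, grad_y = 2*5*-4.7544 = -47.544
  x_1 = -1.4615 - 0.05*-17.538 = -0.5846
  y_1 = -4.7544 - 0.05*-47.544 = -2.3772
Step 2: grad_x = 2*6*-0.5846 = -7.0152, grad_y = 2*5*-2.3772 = -23.772
  x_2 = -0.5846 - 0.05*-7.0152 = -0.2338
  y_2 = -2.3772 - 0.05*-23.772 = -1.1886
f(-0.2338, -1.1886) = 6*(-0.2338)^2 + 5*(-1.1886)^2 = 7.3919


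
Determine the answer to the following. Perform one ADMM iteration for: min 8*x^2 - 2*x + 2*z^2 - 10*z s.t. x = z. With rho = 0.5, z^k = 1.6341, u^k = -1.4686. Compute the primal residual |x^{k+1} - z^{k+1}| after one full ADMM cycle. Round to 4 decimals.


ADMM iteration with rho = 0.5, z^k = 1.6341, u^k = -1.4686
Step 1: x-update.
Minimize 8*x^2 - 2*x + (0.5/2)*(x - 1.6341 - 1.4686)^2
FOC: (2*8 + 0.5)*x = 2 + 0.5*(1.6341 + 1.4686)
x^{k+1} = 0.2152
Step 2: z-update.
Minimize 2*z^2 - 10*z + (0.5/2)*(0.2152 - z - 1.4686)^2
FOC: (2*2 + 0.5)*z = 10 + 0.5*(0.2152 - 1.4686)
z^{k+1} = 2.083
Step 3: u-update.
u^{k+1} = -1.4686 + 0.2152 - 2.083 = -3.3363
Step 4: Primal residual = |0.2152 - 2.083| = 1.8677


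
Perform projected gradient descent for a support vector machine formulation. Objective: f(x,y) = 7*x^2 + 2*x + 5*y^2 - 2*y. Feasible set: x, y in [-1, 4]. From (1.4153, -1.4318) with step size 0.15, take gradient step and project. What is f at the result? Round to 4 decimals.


Step 1: Compute gradient at (1.4153, -1.4318).
grad_x = 2*7*1.4153 + 2 = 21.8142
grad_y = 2*5*-1.4318 - 2 = -16.318
Step 2: Gradient step.
x_raw = 1.4153 - 0.15*21.8142 = -1.8568
y_raw = -1.4318 - 0.15*-16.318 = 1.0159
Step 3: Project onto [-1, 4].
x_proj = clip(-1.8568) = -1.0
y_proj = clip(1.0159) = 1.0159
Step 4: Evaluate f.
f(-1.0, 1.0159) = 8.1285


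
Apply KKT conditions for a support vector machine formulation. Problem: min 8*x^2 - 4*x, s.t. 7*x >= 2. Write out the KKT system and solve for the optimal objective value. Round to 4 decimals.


Step 1: Try lambda = 0 (constraint inactive).
x_unc = 4/(2*8) = 0.25
Check: 7*0.25 = 1.75 < 2 -- violated!
Step 2: Constraint must be active: 7*x = 2
x* = 2/7 = 0.2857 (rounded; the exact value 2/7 is used below)
lambda = (2*8*(2/7) - 4)/7 = 0.0816
Step 3: Compute optimal value.
f(x*) = 8*(2/7)^2 - 4*(2/7) = -0.4898


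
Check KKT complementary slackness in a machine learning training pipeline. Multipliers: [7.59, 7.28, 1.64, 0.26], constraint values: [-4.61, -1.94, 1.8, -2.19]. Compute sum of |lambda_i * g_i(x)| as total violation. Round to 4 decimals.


KKT complementary slackness check:
lambda_1 * g_1 = 7.59 * -4.61 = -34.9899
lambda_2 * g_2 = 7.28 * -1.94 = -14.1232
lambda_3 * g_3 = 1.64 * 1.8 = 2.952
lambda_4 * g_4 = 0.26 * -2.19 = -0.5694
Total violation = 34.9899 + 14.1232 + 2.952 + 0.5694 = 52.6345


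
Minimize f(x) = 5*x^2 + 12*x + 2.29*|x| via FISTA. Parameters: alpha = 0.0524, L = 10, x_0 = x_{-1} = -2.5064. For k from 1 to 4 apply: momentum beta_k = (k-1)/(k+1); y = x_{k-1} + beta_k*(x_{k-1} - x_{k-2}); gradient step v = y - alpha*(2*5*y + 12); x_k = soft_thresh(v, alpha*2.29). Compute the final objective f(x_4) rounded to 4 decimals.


FISTA on f(x) = 5*x^2 + 12*x + 2.29*|x|
L = 10, alpha = 0.0524
Iteration 1: beta = 0.0, y = -2.5064 + 0.0*(-2.5064 + 2.5064) = -2.5064
  grad(y) = -13.064, v = y - alpha*grad = -1.8218
  prox(v) = soft_thresh(-1.8218, 0.12) = -1.7019
Iteration 2: beta = 0.3333, y = -1.7019 + 0.3333*(-1.7019 + 2.5064) = -1.4337
  grad(y) = -2.3367, v = y - alpha*grad = -1.3112
  prox(v) = soft_thresh(-1.3112, 0.12) = -1.1912
Iteration 3: beta = 0.5, y = -1.1912 + 0.5*(-1.1912 + 1.7019) = -0.9359
  grad(y) = 2.6408, v = y - alpha*grad = -1.0743
  prox(v) = soft_thresh(-1.0743, 0.12) = -0.9543
Iteration 4: beta = 0.6, y = -0.9543 + 0.6*(-0.9543 + 1.1912) = -0.8121
  grad(y) = 3.8786, v = y - alpha*grad = -1.0154
  prox(v) = soft_thresh(-1.0154, 0.12) = -0.8954
f(x_4) = 5*(-0.8954)^2 + 12*(-0.8954) + 2.29*|-0.8954| = -4.6856


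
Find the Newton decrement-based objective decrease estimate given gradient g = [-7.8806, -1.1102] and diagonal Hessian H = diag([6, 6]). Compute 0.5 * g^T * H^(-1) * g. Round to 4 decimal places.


Step 1: H is diagonal, so H^(-1) * g = [-1.3134, -0.185].
Step 2: g^T H^(-1) g = sum_i g_i^2 / H_ii
  = (-7.8806)^2/6 + (-1.1102)^2/6
  = 10.3506 + 0.2054 = 10.5561
Step 3: Objective decrease = 0.5 * g^T H^(-1) g = 5.278


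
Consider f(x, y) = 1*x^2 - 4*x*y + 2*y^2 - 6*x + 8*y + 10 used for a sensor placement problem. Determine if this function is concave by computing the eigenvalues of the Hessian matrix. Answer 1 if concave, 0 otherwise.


The Hessian of f(x,y) = 1*x^2 - 4*x*y + 2*y^2 - 6*x + 8*y + 10 is:
H = [[2, -4], [-4, 4]]
Trace = 2 + 4 = 6
Determinant = 2*4 - (-4)^2 = -8
Discriminant = (6)^2 - 4*-8 = 68.0
Eigenvalues: lambda_1 = -1.1231, lambda_2 = 7.1231
The function is not concave.

0


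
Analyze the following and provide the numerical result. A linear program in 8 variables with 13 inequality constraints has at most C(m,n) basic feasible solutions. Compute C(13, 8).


Each vertex corresponds to some choice of n active constraints out of m, so the number of vertices is at most C(m, n) = m! / (n!(m-n)!).
m = 13, n = 8
Numerator: 13 * 12 * 11 * 10 * 9 * 8 * 7 * 6
Denominator: 8! = 40320
C(13, 8) = 1287


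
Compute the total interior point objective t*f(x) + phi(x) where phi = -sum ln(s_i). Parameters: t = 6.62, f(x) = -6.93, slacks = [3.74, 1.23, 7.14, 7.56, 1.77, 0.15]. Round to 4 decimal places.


Step 1: Compute log-barrier.
ln values: [1.3191, 0.207, 1.9657, 2.0229, 0.571, -1.8971]
phi = -(1.3191 + 0.207 + 1.9657 + 2.0229 + 0.571 - 1.8971) = -4.1885
Step 2: Compute augmented objective.
t*f(x) = 6.62*-6.93 = -45.8766
Total = -45.8766 - 4.1885 = -50.0651


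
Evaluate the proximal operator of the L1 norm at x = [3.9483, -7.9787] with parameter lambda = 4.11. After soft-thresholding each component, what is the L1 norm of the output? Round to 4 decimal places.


Soft-thresholding with lambda = 4.11:
prox(3.9483) = sign(3.9483)*max(|3.9483| - 4.11, 0) = 0.0
prox(-7.9787) = sign(-7.9787)*max(|-7.9787| - 4.11, 0) = -3.8687
prox(x) = [0.0, -3.8687]
||prox(x)||_1 = 0.0 + 3.8687 = 3.8687


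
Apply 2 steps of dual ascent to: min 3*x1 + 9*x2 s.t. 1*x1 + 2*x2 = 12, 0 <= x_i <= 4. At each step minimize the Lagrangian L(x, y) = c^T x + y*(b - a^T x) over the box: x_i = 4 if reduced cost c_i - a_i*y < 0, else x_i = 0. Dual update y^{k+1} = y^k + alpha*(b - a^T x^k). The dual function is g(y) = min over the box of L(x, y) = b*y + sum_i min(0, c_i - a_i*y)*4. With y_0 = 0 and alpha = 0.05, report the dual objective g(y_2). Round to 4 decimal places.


Dual ascent for LP: min 3*x1 + 9*x2, 1*x1 + 2*x2 = 12, 0 <= x_i <= 4
Step 1: y^k = 0.0, reduced costs: (3.0, 9.0)
  x^k = (0.0, 0.0), subgradient = b - a^T x = 12.0
  y^{k+1} = 0.0 + 0.05*12.0 = 0.6
Step 2: y^k = 0.6, reduced costs: (2.4, 7.8)
  x^k = (0.0, 0.0), subgradient = b - a^T x = 12.0
  y^{k+1} = 0.6 + 0.05*12.0 = 1.2
Dual objective at y_2 = 1.2: reduced costs (1.8, 6.6), box minimizer x = (0.0, 0.0)
g(y_2) = b*y + (c1 - a1*y)*x1 + (c2 - a2*y)*x2 = 12*1.2 + 1.8*0.0 + 6.6*0.0 = 14.4 + 0.0 + 0.0 = 14.4


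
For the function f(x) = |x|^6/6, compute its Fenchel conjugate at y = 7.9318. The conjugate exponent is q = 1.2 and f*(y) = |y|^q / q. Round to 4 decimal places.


The conjugate exponent q satisfies 1/p + 1/q = 1.
p = 6, so q = 6/(6 - 1) = 1.2
|y|^q = 7.9318^1.2 = 12.0018
f*(7.9318) = 12.0018 / 1.2 = 10.0015


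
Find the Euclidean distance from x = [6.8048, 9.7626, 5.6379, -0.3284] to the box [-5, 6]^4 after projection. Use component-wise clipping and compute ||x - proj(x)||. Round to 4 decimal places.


Project each component onto [-5, 6].
clip(6.8048) = 6.0, clip(9.7626) = 6.0, clip(5.6379) = 5.6379, clip(-0.3284) = -0.3284
Projection = [6.0, 6.0, 5.6379, -0.3284]
Squared diffs: [0.6477, 14.1572, 0.0, 0.0]
Distance = sqrt(14.8049) = 3.8477


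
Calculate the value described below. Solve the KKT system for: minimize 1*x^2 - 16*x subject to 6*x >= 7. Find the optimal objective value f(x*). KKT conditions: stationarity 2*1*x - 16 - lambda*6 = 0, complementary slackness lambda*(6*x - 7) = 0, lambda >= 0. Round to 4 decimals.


Step 1: Try lambda = 0 (constraint inactive).
Stationarity: 2*1*x - 16 = 0
x* = 16/(2*1) = 8.0
Check constraint: 6*8.0 = 48.0 >= 7 -- satisfied.
Step 2: Compute optimal value.
f(x*) = 1*8.0^2 - 16*8.0 = -64.0


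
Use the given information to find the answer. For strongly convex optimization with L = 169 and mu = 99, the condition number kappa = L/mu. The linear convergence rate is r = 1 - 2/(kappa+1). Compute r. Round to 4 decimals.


Step 1: Compute the condition number.
kappa = L/mu = 169/99 = 1.7071
Step 2: Compute the convergence rate.
r = 1 - 2/(kappa + 1) = 1 - 2*mu/(L + mu) = (L - mu)/(L + mu) = 70/268 = 0.2612


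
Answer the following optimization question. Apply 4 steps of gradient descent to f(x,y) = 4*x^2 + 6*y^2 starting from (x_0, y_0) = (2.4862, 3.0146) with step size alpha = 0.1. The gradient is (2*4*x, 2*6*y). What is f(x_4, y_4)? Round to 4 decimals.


Gradient descent on f(x,y) = 4*x^2 + 6*y^2.
Starting point: (2.4862, 3.0146), alpha = 0.1
Step 1: grad_x = 2*4*2.4862 = 19.8896, grad_y = 2*6*3.0146 = 36.1752
  x_1 = 2.4862 - 0.1*19.8896 = 0.4972
  y_1 = 3.0146 - 0.1*36.1752 = -0.6029
Step 2: grad_x = 2*4*0.4972 = 3.9779, grad_y = 2*6*-0.6029 = -7.235
  x_2 = 0.4972 - 0.1*3.9779 = 0.0994
  y_2 = -0.6029 - 0.1*-7.235 = 0.1206
Step 3: grad_x = 2*4*0.0994 = 0.7956, grad_y = 2*6*0.1206 = 1.447
  x_3 = 0.0994 - 0.1*0.7956 = 0.0199
  y_3 = 0.1206 - 0.1*1.447 = -0.0241
Step 4: grad_x = 2*4*0.0199 = 0.1591, grad_y = 2*6*-0.0241 = -0.2894
  x_4 = 0.0199 - 0.1*0.1591 = 0.004
  y_4 = -0.0241 - 0.1*-0.2894 = 0.0048
f(0.004, 0.0048) = 4*0.004^2 + 6*0.0048^2 = 0.0002


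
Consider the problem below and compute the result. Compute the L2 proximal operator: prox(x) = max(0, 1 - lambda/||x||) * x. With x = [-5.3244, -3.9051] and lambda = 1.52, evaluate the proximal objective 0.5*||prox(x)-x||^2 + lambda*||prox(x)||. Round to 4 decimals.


Step 1: Compute ||x||.
||x|| = 6.603
Step 2: Compute scaling factor.
scale = max(0, 1 - 1.52/6.603) = 0.7698
Step 3: prox(x) = [-4.0987, -3.0061]
||prox(x)|| = 5.083
Step 4: Proximal objective.
0.5*||prox-x||^2 = 1.1552
lambda*||prox|| = 7.7262
Total = 8.8813


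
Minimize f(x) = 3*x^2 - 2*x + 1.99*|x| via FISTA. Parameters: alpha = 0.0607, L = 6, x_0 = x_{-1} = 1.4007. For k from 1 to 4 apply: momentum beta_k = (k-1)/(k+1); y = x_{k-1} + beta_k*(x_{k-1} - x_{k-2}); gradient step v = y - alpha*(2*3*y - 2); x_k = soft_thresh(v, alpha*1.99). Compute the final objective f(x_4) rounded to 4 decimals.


FISTA on f(x) = 3*x^2 - 2*x + 1.99*|x|
L = 6, alpha = 0.0607
Iteration 1: beta = 0.0, y = 1.4007 + 0.0*(1.4007 - 1.4007) = 1.4007
  grad(y) = 6.4042, v = y - alpha*grad = 1.012
  prox(v) = soft_thresh(1.012, 0.1208) = 0.8912
Iteration 2: beta = 0.3333, y = 0.8912 + 0.3333*(0.8912 - 1.4007) = 0.7213
  grad(y) = 2.328, v = y - alpha*grad = 0.58
  prox(v) = soft_thresh(0.58, 0.1208) = 0.4592
Iteration 3: beta = 0.5, y = 0.4592 + 0.5*(0.4592 - 0.8912) = 0.2433
  grad(y) = -0.5405, v = y - alpha*grad = 0.2761
  prox(v) = soft_thresh(0.2761, 0.1208) = 0.1553
Iteration 4: beta = 0.6, y = 0.1553 + 0.6*(0.1553 - 0.4592) = -0.0271
  grad(y) = -2.1626, v = y - alpha*grad = 0.1042
  prox(v) = soft_thresh(0.1042, 0.1208) = 0.0
f(x_4) = 3*0.0^2 - 2*0.0 + 1.99*|0.0| = 0.0


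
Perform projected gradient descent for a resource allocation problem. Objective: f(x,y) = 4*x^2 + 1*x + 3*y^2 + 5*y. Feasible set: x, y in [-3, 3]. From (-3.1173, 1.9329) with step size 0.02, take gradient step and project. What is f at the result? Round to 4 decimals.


Step 1: Compute gradient at (-3.1173, 1.9329).
grad_x = 2*4*-3.1173 + 1 = -23.9384
grad_y = 2*3*1.9329 + 5 = 16.5974
Step 2: Gradient step.
x_raw = -3.1173 - 0.02*-23.9384 = -2.6385
y_raw = 1.9329 - 0.02*16.5974 = 1.601
Step 3: Project onto [-3, 3].
x_proj = clip(-2.6385) = -2.6385
y_proj = clip(1.601) = 1.601
Step 4: Evaluate f.
f(-2.6385, 1.601) = 40.9028


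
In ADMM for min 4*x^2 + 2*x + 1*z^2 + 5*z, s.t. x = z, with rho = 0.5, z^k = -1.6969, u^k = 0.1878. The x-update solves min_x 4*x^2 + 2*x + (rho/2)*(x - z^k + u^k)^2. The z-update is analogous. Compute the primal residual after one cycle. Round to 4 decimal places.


ADMM iteration with rho = 0.5, z^k = -1.6969, u^k = 0.1878
Step 1: x-update.
Minimize 4*x^2 + 2*x + (0.5/2)*(x + 1.6969 + 0.1878)^2
FOC: (2*4 + 0.5)*x = -2 + 0.5*(-1.6969 - 0.1878)
x^{k+1} = -0.3462
Step 2: z-update.
Minimize 1*z^2 + 5*z + (0.5/2)*(-0.3462 - z + 0.1878)^2
FOC: (2*1 + 0.5)*z = -5 + 0.5*(-0.3462 + 0.1878)
z^{k+1} = -2.0317
Step 3: u-update.
u^{k+1} = 0.1878 - 0.3462 + 2.0317 = 1.8733
Step 4: Primal residual = |-0.3462 + 2.0317| = 1.6855


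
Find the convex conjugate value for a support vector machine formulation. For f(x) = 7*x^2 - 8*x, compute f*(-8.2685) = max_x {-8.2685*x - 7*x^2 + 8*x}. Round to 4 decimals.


f*(y) = sup_x {y*x - a*x^2 - b*x} = sup_x {(y-b)*x - a*x^2}
FOC: (y - b) - 2a*x = 0 => x* = (y - b)/(2a)
x* = (-8.2685 + 8)/(2*7) = -0.0192
f*(-8.2685) = (y-b)^2/(4a) = (-8.2685 + 8)^2/(4*7)
= 0.0721/28 = 0.0026


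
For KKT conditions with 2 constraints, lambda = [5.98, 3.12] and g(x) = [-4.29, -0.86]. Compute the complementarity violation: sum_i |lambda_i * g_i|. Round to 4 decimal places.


KKT complementary slackness check:
lambda_1 * g_1 = 5.98 * -4.29 = -25.6542
lambda_2 * g_2 = 3.12 * -0.86 = -2.6832
Total violation = 25.6542 + 2.6832 = 28.3374


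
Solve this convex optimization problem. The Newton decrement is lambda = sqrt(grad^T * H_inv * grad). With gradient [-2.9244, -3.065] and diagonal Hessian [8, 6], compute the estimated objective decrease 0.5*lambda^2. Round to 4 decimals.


Step 1: H is diagonal, so H^(-1) * g = [-0.3656, -0.5108].
Step 2: g^T H^(-1) g = sum_i g_i^2 / H_ii
  = (-2.9244)^2/8 + (-3.065)^2/6
  = 1.069 + 1.5657 = 2.6347
Step 3: Objective decrease = 0.5 * g^T H^(-1) g = 1.3174


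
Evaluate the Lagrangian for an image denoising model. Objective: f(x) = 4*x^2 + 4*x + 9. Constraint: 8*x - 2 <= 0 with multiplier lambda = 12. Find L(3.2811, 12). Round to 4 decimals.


Step 1: Evaluate f(x).
f(3.2811) = 4*3.2811^2 + 4*3.2811 + 9 = 65.1869
Step 2: Evaluate g(x).
g(3.2811) = 8*3.2811 - 2 = 24.2488
Step 3: Compute Lagrangian.
L = 65.1869 + 12*24.2488 = 356.1725


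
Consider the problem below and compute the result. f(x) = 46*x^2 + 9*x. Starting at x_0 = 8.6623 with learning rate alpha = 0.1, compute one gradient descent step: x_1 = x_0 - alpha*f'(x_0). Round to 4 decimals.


We compute the gradient at x_0 and apply the update.
f'(x) = 92*x + 9
f'(8.6623) = 92*8.6623 + 9 = 805.9316
x_1 = 8.6623 - 0.1*805.9316 = -71.9309


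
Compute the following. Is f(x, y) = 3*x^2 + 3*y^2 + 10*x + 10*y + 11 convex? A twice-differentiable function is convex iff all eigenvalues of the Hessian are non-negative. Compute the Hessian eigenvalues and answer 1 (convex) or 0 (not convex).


The Hessian of f(x,y) = 3*x^2 + 3*y^2 + 10*x + 10*y + 11 is:
H = [[6, 0], [0, 6]]
Trace = 6 + 6 = 12
Determinant = 6*6 - (0)^2 = 36
Discriminant = (12)^2 - 4*36 = 0.0
Eigenvalues: lambda_1 = 6.0, lambda_2 = 6.0
The function is convex.

1


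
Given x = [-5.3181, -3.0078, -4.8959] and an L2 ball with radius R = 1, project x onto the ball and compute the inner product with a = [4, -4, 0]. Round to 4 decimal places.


Step 1: Compute ||x|| (intermediates to 6 decimals).
||x|| = sqrt((-5.3181)^2 + (-3.0078)^2 + (-4.8959)^2) = 7.82936
Step 2: Project.
Since ||x|| > R, scale = R/||x|| = 1/7.82936 = 0.127724, proj(x) = scale * x
proj(x) = [-0.679249, -0.384168, -0.625324]
Step 3: Dot product.
a^T * proj(x) = 4*(-0.679249) - 4*(-0.384168) + 0*(-0.625324) = -1.1803


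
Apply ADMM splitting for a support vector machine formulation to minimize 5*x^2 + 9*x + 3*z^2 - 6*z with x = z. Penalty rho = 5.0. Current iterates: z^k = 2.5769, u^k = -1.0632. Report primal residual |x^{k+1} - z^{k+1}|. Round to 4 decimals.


ADMM iteration with rho = 5.0, z^k = 2.5769, u^k = -1.0632
Step 1: x-update.
Minimize 5*x^2 + 9*x + (5.0/2)*(x - 2.5769 - 1.0632)^2
FOC: (2*5 + 5.0)*x = -9 + 5.0*(2.5769 + 1.0632)
x^{k+1} = 0.6134
Step 2: z-update.
Minimize 3*z^2 - 6*z + (5.0/2)*(0.6134 - z - 1.0632)^2
FOC: (2*3 + 5.0)*z = 6 + 5.0*(0.6134 - 1.0632)
z^{k+1} = 0.341
Step 3: u-update.
u^{k+1} = -1.0632 + 0.6134 - 0.341 = -0.7908
Step 4: Primal residual = |0.6134 - 0.341| = 0.2724
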